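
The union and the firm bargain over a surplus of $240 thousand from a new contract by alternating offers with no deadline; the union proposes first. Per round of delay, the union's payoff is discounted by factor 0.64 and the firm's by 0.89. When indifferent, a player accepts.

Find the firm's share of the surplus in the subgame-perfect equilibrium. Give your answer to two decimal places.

Let x be the union's share when the union proposes and y be the firm's share when the firm proposes.
The firm accepts iff offered ≥ 0.89·y, so x = 240 − 0.89y. Symmetrically y = 240 − 0.64x.
Substituting: x = 240 − 0.89(240 − 0.64x), giving x(1 − 0.64·0.89) = 240(1 − 0.89).
So x = 240 × 0.11 / 0.4304 ≈ 61.3383, and the firm receives 240 − x ≈ 178.6617.

178.66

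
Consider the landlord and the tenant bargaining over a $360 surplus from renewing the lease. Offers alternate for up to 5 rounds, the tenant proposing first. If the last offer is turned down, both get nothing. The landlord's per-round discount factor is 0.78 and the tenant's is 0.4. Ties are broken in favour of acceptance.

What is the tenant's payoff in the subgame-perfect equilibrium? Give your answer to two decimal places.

138.95

Round 5 (the tenant proposes): rejection yields 0 for the landlord; the tenant offers 0 and keeps 360.
Round 4 (the landlord proposes): the tenant can get 360 next round, worth 0.4 × 360 = 144 now. The landlord offers 144 and keeps 360 − 144 = 216.
Round 3 (the tenant proposes): the landlord can get 216 next round, worth 0.78 × 216 = 168.48 now; the tenant offers that and keeps 191.52.
Round 2 (the landlord proposes): the tenant can get 191.52 next round, worth 0.4 × 191.52 = 76.608 now, so the landlord offers 76.608, keeping 283.392.
Round 1 (the tenant proposes): the landlord can get 283.392 next round, worth 0.78 × 283.392 = 221.04576 now; the tenant offers that and keeps 138.95424.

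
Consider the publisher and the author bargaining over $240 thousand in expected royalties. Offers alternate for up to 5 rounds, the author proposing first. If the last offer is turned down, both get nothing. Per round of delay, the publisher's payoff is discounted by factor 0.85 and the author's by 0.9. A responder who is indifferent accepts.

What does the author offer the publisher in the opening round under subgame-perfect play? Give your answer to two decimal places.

Round 5 (the author proposes): the publisher will accept anything ≥ 0, so the author offers 0 and keeps 240.
Round 4 (the publisher proposes): the author can get 240 next round, worth 0.9 × 240 = 216 now, so the publisher offers 216, keeping 24.
Round 3 (the author proposes): the publisher can get 24 next round, worth 0.85 × 24 = 20.4 now, so the author offers 20.4, keeping 219.6.
Round 2 (the publisher proposes): the author can get 219.6 next round, worth 0.9 × 219.6 = 197.64 now. The publisher offers 197.64 and keeps 240 − 197.64 = 42.36.
Round 1 (the author proposes): the publisher can get 42.36 next round, worth 0.85 × 42.36 = 36.006 now, so the author offers 36.006, keeping 203.994.

36.01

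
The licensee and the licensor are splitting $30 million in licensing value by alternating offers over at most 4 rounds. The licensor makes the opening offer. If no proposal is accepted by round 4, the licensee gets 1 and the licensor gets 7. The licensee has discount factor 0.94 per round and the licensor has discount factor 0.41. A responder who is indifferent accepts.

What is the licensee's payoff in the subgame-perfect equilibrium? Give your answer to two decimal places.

24.97

Round 4 (the licensee proposes): the licensor gets 7 if talks fail, so the licensee offers 7 and keeps 23.
Round 3 (the licensor proposes): the licensee can get 23 next round, worth 0.94 × 23 = 21.62 now, so the licensor offers 21.62, keeping 8.38.
Round 2 (the licensee proposes): the licensor can get 8.38 next round, worth 0.41 × 8.38 = 3.4358 now, so the licensee offers 3.4358, keeping 26.5642.
Round 1 (the licensor proposes): the licensee can get 26.5642 next round, worth 0.94 × 26.5642 = 24.970348 now, so the licensor offers 24.970348, keeping 5.029652.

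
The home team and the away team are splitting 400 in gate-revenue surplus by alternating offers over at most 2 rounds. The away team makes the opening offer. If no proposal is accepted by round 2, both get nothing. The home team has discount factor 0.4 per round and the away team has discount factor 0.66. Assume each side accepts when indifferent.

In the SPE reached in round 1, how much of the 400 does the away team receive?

240

Round 2 (the home team proposes): rejection yields 0 for the away team; the home team offers 0 and keeps 400.
Round 1 (the away team proposes): the home team can get 400 next round, worth 0.4 × 400 = 160 now. The away team offers 160 and keeps 400 − 160 = 240.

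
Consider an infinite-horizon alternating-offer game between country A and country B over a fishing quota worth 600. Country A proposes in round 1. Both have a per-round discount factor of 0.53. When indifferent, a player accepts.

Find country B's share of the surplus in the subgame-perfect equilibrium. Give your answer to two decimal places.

When country A proposes, country B accepts any offer worth at least 0.53 times what country B would get by proposing next round; and vice versa.
This gives x = 600 − 0.53y and y = 600 − 0.53x, where x and y are each side's share when it proposes.
Hence (1 − 0.53·0.53)x = 600(1 − 0.53), i.e. 0.7191·x = 282.
x ≈ 392.1569; country B's share is 600 − x ≈ 207.8431.

207.84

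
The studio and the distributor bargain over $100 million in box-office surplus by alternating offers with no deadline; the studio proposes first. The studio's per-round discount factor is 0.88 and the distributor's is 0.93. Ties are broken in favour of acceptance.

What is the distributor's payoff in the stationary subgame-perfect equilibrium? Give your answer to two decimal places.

61.45

When the studio proposes, the distributor accepts any offer worth at least 0.93 times what the distributor would get by proposing next round; and vice versa.
This gives x = 100 − 0.93y and y = 100 − 0.88x, where x and y are each side's share when it proposes.
Hence (1 − 0.93·0.88)x = 100(1 − 0.93), i.e. 0.1816·x = 7.
x ≈ 38.5463; the distributor's share is 100 − x ≈ 61.4537.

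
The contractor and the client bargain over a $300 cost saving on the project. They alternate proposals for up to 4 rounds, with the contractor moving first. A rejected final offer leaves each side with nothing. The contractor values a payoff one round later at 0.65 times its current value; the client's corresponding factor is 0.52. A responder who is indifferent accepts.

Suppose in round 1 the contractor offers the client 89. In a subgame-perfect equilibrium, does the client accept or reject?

Reject

Work out the client's continuation value if the offer is rejected.
Round 4 (the client proposes): the contractor will accept anything ≥ 0, so the client offers 0 and keeps 300.
Round 3 (the contractor proposes): the client can get 300 next round, worth 0.52 × 300 = 156 now; the contractor offers that and keeps 144.
Round 2 (the client proposes): the contractor can get 144 next round, worth 0.65 × 144 = 93.6 now. The client offers 93.6 and keeps 300 − 93.6 = 206.4.
So by rejecting in round 1, the client gets 206.4 next round, worth 0.52 × 206.4 = 107.328 now.
Offer 89 < 107.328, so the client rejects.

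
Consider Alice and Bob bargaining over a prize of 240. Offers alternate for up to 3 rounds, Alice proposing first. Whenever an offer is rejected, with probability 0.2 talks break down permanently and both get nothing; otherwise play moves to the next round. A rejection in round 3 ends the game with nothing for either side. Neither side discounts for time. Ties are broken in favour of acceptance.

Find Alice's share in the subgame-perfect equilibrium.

201.6

By backward induction:
Round 3 (Alice proposes): Bob will accept anything ≥ 0, so Alice offers 0 and keeps 240.
Round 2 (Bob proposes): rejecting gives Alice an expected 0.8 × 240 = 192, so Bob offers 192, keeping 48.
Round 1 (Alice proposes): rejecting gives Bob an expected 0.8 × 48 = 38.4. Alice offers 38.4 and keeps 240 − 38.4 = 201.6.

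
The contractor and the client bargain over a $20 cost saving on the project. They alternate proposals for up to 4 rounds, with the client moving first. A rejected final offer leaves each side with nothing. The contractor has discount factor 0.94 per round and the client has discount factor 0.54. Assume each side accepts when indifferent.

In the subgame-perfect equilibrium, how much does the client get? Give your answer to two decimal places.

1.81

By backward induction:
Round 4 (the contractor proposes): the client will accept anything ≥ 0, so the contractor offers 0 and keeps 20.
Round 3 (the client proposes): the contractor can get 20 next round, worth 0.94 × 20 = 18.8 now, so the client offers 18.8, keeping 1.2.
Round 2 (the contractor proposes): the client can get 1.2 next round, worth 0.54 × 1.2 = 0.648 now; the contractor offers that and keeps 19.352.
Round 1 (the client proposes): the contractor can get 19.352 next round, worth 0.94 × 19.352 = 18.19088 now, so the client offers 18.19088, keeping 1.80912.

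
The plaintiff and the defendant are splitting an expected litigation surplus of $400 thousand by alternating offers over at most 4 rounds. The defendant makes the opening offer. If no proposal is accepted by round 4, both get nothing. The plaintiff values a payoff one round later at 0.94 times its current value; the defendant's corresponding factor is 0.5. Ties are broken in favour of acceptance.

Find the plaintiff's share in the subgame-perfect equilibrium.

364.72

Work backward from the last round.
Round 4 (the plaintiff proposes): rejection yields 0 for the defendant; the plaintiff offers 0 and keeps 400.
Round 3 (the defendant proposes): the plaintiff can get 400 next round, worth 0.94 × 400 = 376 now; the defendant offers that and keeps 24.
Round 2 (the plaintiff proposes): the defendant can get 24 next round, worth 0.5 × 24 = 12 now. The plaintiff offers 12 and keeps 400 − 12 = 388.
Round 1 (the defendant proposes): the plaintiff can get 388 next round, worth 0.94 × 388 = 364.72 now; the defendant offers that and keeps 35.28.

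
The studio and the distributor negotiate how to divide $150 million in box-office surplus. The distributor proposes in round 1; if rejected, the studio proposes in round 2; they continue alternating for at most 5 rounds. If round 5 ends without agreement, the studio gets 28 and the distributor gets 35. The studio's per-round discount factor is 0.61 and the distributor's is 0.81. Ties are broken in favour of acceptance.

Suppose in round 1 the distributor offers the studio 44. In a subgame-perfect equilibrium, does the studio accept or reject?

Round 5 (the distributor proposes): the studio gets 28 if talks fail, so the distributor offers 28 and keeps 122.
Round 4 (the studio proposes): the distributor can get 122 next round, worth 0.81 × 122 = 98.82 now; the studio offers that and keeps 51.18.
Round 3 (the distributor proposes): the studio can get 51.18 next round, worth 0.61 × 51.18 = 31.2198 now, so the distributor offers 31.2198, keeping 118.7802.
Round 2 (the studio proposes): the distributor can get 118.7802 next round, worth 0.81 × 118.7802 = 96.211962 now; the studio offers that and keeps 53.788038.
So by rejecting in round 1, the studio gets 53.788038 next round, worth 0.61 × 53.788038 = 32.81070318 now.
Offer 44 ≥ 32.81070318, so the studio accepts.

Accept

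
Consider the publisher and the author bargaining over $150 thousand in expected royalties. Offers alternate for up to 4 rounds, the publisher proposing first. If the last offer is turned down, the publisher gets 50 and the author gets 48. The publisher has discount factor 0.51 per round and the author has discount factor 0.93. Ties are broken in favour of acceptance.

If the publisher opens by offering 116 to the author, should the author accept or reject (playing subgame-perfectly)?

Accept

Round 4 (the author proposes): the publisher gets 50 if talks fail, so the author offers 50 and keeps 100.
Round 3 (the publisher proposes): the author can get 100 next round, worth 0.93 × 100 = 93 now, so the publisher offers 93, keeping 57.
Round 2 (the author proposes): the publisher can get 57 next round, worth 0.51 × 57 = 29.07 now; the author offers that and keeps 120.93.
So by rejecting in round 1, the author gets 120.93 next round, worth 0.93 × 120.93 = 112.4649 now.
Offer 116 ≥ 112.4649, so the author accepts.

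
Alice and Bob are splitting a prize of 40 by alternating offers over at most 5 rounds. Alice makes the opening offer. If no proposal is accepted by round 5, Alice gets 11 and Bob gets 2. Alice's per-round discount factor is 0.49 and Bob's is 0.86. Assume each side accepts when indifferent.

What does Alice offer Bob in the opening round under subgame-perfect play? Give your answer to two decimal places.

Round 5 (Alice proposes): Bob gets 2 if talks fail, so Alice offers 2 and keeps 38.
Round 4 (Bob proposes): Alice can get 38 next round, worth 0.49 × 38 = 18.62 now; Bob offers that and keeps 21.38.
Round 3 (Alice proposes): Bob can get 21.38 next round, worth 0.86 × 21.38 = 18.3868 now, so Alice offers 18.3868, keeping 21.6132.
Round 2 (Bob proposes): Alice can get 21.6132 next round, worth 0.49 × 21.6132 = 10.590468 now; Bob offers that and keeps 29.409532.
Round 1 (Alice proposes): Bob can get 29.409532 next round, worth 0.86 × 29.409532 = 25.29219752 now. Alice offers 25.29219752 and keeps 40 − 25.29219752 = 14.70780248.

25.29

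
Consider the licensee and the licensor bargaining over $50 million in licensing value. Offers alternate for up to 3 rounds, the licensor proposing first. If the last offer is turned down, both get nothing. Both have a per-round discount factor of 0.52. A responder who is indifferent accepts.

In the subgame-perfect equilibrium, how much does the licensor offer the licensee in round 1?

12.48

Work backward from the last round.
Round 3 (the licensor proposes): rejection yields 0 for the licensee; the licensor offers 0 and keeps 50.
Round 2 (the licensee proposes): the licensor can get 50 next round, worth 0.52 × 50 = 26 now. The licensee offers 26 and keeps 50 − 26 = 24.
Round 1 (the licensor proposes): the licensee can get 24 next round, worth 0.52 × 24 = 12.48 now; the licensor offers that and keeps 37.52.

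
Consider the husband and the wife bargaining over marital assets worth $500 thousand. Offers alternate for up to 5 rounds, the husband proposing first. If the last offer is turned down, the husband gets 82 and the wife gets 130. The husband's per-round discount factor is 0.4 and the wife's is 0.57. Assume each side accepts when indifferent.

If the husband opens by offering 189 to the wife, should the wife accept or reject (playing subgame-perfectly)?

Reject

Round 5 (the husband proposes): the wife gets 130 if talks fail, so the husband offers 130 and keeps 370.
Round 4 (the wife proposes): the husband can get 370 next round, worth 0.4 × 370 = 148 now, so the wife offers 148, keeping 352.
Round 3 (the husband proposes): the wife can get 352 next round, worth 0.57 × 352 = 200.64 now, so the husband offers 200.64, keeping 299.36.
Round 2 (the wife proposes): the husband can get 299.36 next round, worth 0.4 × 299.36 = 119.744 now; the wife offers that and keeps 380.256.
So by rejecting in round 1, the wife gets 380.256 next round, worth 0.57 × 380.256 = 216.74592 now.
Offer 189 < 216.74592, so the wife rejects.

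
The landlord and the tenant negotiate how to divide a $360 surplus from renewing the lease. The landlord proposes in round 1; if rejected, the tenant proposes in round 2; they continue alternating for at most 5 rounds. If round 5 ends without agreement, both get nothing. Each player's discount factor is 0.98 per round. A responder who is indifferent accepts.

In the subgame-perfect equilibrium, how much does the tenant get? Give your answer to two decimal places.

13.83

Round 5 (the landlord proposes): the tenant will accept anything ≥ 0, so the landlord offers 0 and keeps 360.
Round 4 (the tenant proposes): the landlord can get 360 next round, worth 0.98 × 360 = 352.8 now; the tenant offers that and keeps 7.2.
Round 3 (the landlord proposes): the tenant can get 7.2 next round, worth 0.98 × 7.2 = 7.056 now. The landlord offers 7.056 and keeps 360 − 7.056 = 352.944.
Round 2 (the tenant proposes): the landlord can get 352.944 next round, worth 0.98 × 352.944 = 345.88512 now, so the tenant offers 345.88512, keeping 14.11488.
Round 1 (the landlord proposes): the tenant can get 14.11488 next round, worth 0.98 × 14.11488 = 13.8325824 now, so the landlord offers 13.8325824, keeping 346.1674176.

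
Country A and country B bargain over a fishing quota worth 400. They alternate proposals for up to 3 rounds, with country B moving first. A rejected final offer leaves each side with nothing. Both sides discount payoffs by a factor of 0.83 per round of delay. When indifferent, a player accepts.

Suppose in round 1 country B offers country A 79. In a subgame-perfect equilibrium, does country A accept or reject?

Work out country A's continuation value if the offer is rejected.
Round 3 (country B proposes): country A will accept anything ≥ 0, so country B offers 0 and keeps 400.
Round 2 (country A proposes): country B can get 400 next round, worth 0.83 × 400 = 332 now, so country A offers 332, keeping 68.
So by rejecting in round 1, country A gets 68 next round, worth 0.83 × 68 = 56.44 now.
Offer 79 ≥ 56.44, so country A accepts.

Accept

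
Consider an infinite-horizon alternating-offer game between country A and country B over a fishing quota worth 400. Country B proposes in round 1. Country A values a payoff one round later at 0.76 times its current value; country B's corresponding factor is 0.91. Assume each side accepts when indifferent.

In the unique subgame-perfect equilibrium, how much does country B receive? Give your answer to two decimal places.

311.28

In a stationary SPE each proposer offers the other exactly their discounted continuation value.
If country B keeps x when proposing and country A keeps y when proposing, then x = 400 − 0.76y and y = 400 − 0.91x.
Solving: x = 400(1 − 0.76) / (1 − 0.91·0.76) = 96 / 0.3084 ≈ 311.2840.
Country A gets 400 − 311.2840 ≈ 88.7160.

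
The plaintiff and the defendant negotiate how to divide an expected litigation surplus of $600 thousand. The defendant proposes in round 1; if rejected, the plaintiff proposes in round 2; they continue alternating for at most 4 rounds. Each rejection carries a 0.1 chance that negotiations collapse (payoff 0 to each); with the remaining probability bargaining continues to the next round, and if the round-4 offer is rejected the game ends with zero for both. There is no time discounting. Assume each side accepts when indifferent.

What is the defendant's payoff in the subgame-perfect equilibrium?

By backward induction:
Round 4 (the plaintiff proposes): rejection yields 0 for the defendant; the plaintiff offers 0 and keeps 600.
Round 3 (the defendant proposes): rejecting gives the plaintiff an expected 0.9 × 600 = 540; the defendant offers that and keeps 60.
Round 2 (the plaintiff proposes): rejecting gives the defendant an expected 0.9 × 60 = 54; the plaintiff offers that and keeps 546.
Round 1 (the defendant proposes): rejecting gives the plaintiff an expected 0.9 × 546 = 491.4. The defendant offers 491.4 and keeps 600 − 491.4 = 108.6.

108.6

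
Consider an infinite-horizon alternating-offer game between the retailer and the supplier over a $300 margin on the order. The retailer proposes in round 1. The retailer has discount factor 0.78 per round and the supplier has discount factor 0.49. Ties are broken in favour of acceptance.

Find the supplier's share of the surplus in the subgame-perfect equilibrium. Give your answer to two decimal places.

In a stationary SPE each proposer offers the other exactly their discounted continuation value.
If the retailer keeps x when proposing and the supplier keeps y when proposing, then x = 300 − 0.49y and y = 300 − 0.78x.
Solving: x = 300(1 − 0.49) / (1 − 0.78·0.49) = 153 / 0.6178 ≈ 247.6530.
The supplier gets 300 − 247.6530 ≈ 52.3470.

52.35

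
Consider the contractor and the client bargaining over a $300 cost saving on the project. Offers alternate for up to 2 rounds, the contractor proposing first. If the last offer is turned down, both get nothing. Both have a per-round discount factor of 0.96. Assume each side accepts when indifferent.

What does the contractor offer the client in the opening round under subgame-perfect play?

288

Work backward from the last round.
Round 2 (the client proposes): the contractor will accept anything ≥ 0, so the client offers 0 and keeps 300.
Round 1 (the contractor proposes): the client can get 300 next round, worth 0.96 × 300 = 288 now; the contractor offers that and keeps 12.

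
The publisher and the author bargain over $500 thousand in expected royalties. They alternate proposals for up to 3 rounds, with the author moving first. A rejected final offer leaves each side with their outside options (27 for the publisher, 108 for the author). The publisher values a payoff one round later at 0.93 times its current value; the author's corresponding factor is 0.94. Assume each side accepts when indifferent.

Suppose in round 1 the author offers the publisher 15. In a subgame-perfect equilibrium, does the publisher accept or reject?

Round 3 (the author proposes): the publisher gets 27 if talks fail, so the author offers 27 and keeps 473.
Round 2 (the publisher proposes): the author can get 473 next round, worth 0.94 × 473 = 444.62 now. The publisher offers 444.62 and keeps 500 − 444.62 = 55.38.
So by rejecting in round 1, the publisher gets 55.38 next round, worth 0.93 × 55.38 = 51.5034 now.
Offer 15 < 51.5034, so the publisher rejects.

Reject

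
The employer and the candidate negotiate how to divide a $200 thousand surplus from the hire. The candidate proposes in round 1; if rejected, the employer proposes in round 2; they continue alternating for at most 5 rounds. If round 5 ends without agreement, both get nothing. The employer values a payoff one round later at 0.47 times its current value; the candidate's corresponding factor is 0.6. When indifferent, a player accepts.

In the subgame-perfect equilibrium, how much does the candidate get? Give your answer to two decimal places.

151.80

Round 5 (the candidate proposes): the employer will accept anything ≥ 0, so the candidate offers 0 and keeps 200.
Round 4 (the employer proposes): the candidate can get 200 next round, worth 0.6 × 200 = 120 now; the employer offers that and keeps 80.
Round 3 (the candidate proposes): the employer can get 80 next round, worth 0.47 × 80 = 37.6 now, so the candidate offers 37.6, keeping 162.4.
Round 2 (the employer proposes): the candidate can get 162.4 next round, worth 0.6 × 162.4 = 97.44 now. The employer offers 97.44 and keeps 200 − 97.44 = 102.56.
Round 1 (the candidate proposes): the employer can get 102.56 next round, worth 0.47 × 102.56 = 48.2032 now. The candidate offers 48.2032 and keeps 200 − 48.2032 = 151.7968.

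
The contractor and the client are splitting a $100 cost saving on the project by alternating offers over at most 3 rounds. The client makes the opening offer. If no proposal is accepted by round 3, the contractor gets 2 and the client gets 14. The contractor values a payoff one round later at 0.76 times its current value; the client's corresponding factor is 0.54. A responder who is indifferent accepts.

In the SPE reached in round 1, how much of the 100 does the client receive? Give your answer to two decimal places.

64.22

By backward induction:
Round 3 (the client proposes): the contractor gets 2 if talks fail, so the client offers 2 and keeps 98.
Round 2 (the contractor proposes): the client can get 98 next round, worth 0.54 × 98 = 52.92 now; the contractor offers that and keeps 47.08.
Round 1 (the client proposes): the contractor can get 47.08 next round, worth 0.76 × 47.08 = 35.7808 now; the client offers that and keeps 64.2192.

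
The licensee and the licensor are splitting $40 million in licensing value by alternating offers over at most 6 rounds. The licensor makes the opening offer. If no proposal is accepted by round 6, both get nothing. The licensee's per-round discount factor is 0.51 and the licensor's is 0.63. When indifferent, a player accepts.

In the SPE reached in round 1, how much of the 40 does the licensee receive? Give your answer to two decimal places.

12.08

Round 6 (the licensee proposes): rejection yields 0 for the licensor; the licensee offers 0 and keeps 40.
Round 5 (the licensor proposes): the licensee can get 40 next round, worth 0.51 × 40 = 20.4 now; the licensor offers that and keeps 19.6.
Round 4 (the licensee proposes): the licensor can get 19.6 next round, worth 0.63 × 19.6 = 12.348 now, so the licensee offers 12.348, keeping 27.652.
Round 3 (the licensor proposes): the licensee can get 27.652 next round, worth 0.51 × 27.652 = 14.10252 now, so the licensor offers 14.10252, keeping 25.89748.
Round 2 (the licensee proposes): the licensor can get 25.89748 next round, worth 0.63 × 25.89748 = 16.3154124 now. The licensee offers 16.3154124 and keeps 40 − 16.3154124 = 23.6845876.
Round 1 (the licensor proposes): the licensee can get 23.6845876 next round, worth 0.51 × 23.6845876 = 12.079139676 now, so the licensor offers 12.079139676, keeping 27.920860324.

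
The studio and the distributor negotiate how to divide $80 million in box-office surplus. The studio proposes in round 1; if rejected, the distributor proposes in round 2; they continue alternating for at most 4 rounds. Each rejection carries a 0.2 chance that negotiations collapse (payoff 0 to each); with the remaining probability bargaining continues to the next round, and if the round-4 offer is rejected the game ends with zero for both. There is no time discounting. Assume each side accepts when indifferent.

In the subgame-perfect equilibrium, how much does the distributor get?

Round 4 (the distributor proposes): the studio will accept anything ≥ 0, so the distributor offers 0 and keeps 80.
Round 3 (the studio proposes): rejecting gives the distributor an expected 0.8 × 80 = 64; the studio offers that and keeps 16.
Round 2 (the distributor proposes): rejecting gives the studio an expected 0.8 × 16 = 12.8. The distributor offers 12.8 and keeps 80 − 12.8 = 67.2.
Round 1 (the studio proposes): rejecting gives the distributor an expected 0.8 × 67.2 = 53.76. The studio offers 53.76 and keeps 80 − 53.76 = 26.24.

53.76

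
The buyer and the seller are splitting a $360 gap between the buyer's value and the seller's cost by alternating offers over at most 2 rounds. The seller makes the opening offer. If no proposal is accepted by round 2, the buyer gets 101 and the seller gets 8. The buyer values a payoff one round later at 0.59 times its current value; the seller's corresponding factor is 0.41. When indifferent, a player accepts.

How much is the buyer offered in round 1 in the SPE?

Round 2 (the buyer proposes): the seller gets 8 if talks fail, so the buyer offers 8 and keeps 352.
Round 1 (the seller proposes): the buyer can get 352 next round, worth 0.59 × 352 = 207.68 now, so the seller offers 207.68, keeping 152.32.

207.68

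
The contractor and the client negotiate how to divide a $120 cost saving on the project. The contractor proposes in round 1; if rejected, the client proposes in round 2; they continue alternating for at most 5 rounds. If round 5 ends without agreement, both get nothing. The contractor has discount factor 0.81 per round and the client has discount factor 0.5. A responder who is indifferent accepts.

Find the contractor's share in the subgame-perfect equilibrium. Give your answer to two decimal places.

103.98

Round 5 (the contractor proposes): rejection yields 0 for the client; the contractor offers 0 and keeps 120.
Round 4 (the client proposes): the contractor can get 120 next round, worth 0.81 × 120 = 97.2 now. The client offers 97.2 and keeps 120 − 97.2 = 22.8.
Round 3 (the contractor proposes): the client can get 22.8 next round, worth 0.5 × 22.8 = 11.4 now. The contractor offers 11.4 and keeps 120 − 11.4 = 108.6.
Round 2 (the client proposes): the contractor can get 108.6 next round, worth 0.81 × 108.6 = 87.966 now, so the client offers 87.966, keeping 32.034.
Round 1 (the contractor proposes): the client can get 32.034 next round, worth 0.5 × 32.034 = 16.017 now. The contractor offers 16.017 and keeps 120 − 16.017 = 103.983.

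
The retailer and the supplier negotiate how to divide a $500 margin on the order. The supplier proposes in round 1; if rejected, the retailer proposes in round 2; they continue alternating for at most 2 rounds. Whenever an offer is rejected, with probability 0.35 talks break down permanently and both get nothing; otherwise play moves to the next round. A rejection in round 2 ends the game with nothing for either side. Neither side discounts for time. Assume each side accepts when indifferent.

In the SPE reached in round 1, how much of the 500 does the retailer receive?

325

Round 2 (the retailer proposes): the supplier will accept anything ≥ 0, so the retailer offers 0 and keeps 500.
Round 1 (the supplier proposes): rejecting gives the retailer an expected 0.65 × 500 = 325. The supplier offers 325 and keeps 500 − 325 = 175.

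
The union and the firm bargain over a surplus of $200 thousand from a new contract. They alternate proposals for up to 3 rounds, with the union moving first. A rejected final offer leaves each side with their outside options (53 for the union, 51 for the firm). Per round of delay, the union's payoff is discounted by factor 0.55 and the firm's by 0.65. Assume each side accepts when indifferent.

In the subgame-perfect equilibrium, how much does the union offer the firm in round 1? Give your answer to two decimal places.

76.73

Round 3 (the union proposes): the firm gets 51 if talks fail, so the union offers 51 and keeps 149.
Round 2 (the firm proposes): the union can get 149 next round, worth 0.55 × 149 = 81.95 now, so the firm offers 81.95, keeping 118.05.
Round 1 (the union proposes): the firm can get 118.05 next round, worth 0.65 × 118.05 = 76.7325 now, so the union offers 76.7325, keeping 123.2675.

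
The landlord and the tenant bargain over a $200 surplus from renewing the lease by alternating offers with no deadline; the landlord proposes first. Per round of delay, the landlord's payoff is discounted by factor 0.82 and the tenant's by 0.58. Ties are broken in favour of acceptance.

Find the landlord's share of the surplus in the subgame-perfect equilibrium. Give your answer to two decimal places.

Let x be the landlord's share when the landlord proposes and y be the tenant's share when the tenant proposes.
The tenant accepts iff offered ≥ 0.58·y, so x = 200 − 0.58y. Symmetrically y = 200 − 0.82x.
Substituting: x = 200 − 0.58(200 − 0.82x), giving x(1 − 0.82·0.58) = 200(1 − 0.58).
So x = 200 × 0.42 / 0.5244 ≈ 160.1831, and the tenant receives 200 − x ≈ 39.8169.

160.18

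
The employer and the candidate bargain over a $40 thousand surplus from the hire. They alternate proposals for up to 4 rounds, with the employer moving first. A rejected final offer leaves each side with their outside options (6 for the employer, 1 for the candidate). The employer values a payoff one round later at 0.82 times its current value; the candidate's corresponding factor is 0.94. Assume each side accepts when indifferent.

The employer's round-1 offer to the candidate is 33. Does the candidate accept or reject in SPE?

Work out the candidate's continuation value if the offer is rejected.
Round 4 (the candidate proposes): the employer gets 6 if talks fail, so the candidate offers 6 and keeps 34.
Round 3 (the employer proposes): the candidate can get 34 next round, worth 0.94 × 34 = 31.96 now. The employer offers 31.96 and keeps 40 − 31.96 = 8.04.
Round 2 (the candidate proposes): the employer can get 8.04 next round, worth 0.82 × 8.04 = 6.5928 now, so the candidate offers 6.5928, keeping 33.4072.
So by rejecting in round 1, the candidate gets 33.4072 next round, worth 0.94 × 33.4072 = 31.402768 now.
Offer 33 ≥ 31.402768, so the candidate accepts.

Accept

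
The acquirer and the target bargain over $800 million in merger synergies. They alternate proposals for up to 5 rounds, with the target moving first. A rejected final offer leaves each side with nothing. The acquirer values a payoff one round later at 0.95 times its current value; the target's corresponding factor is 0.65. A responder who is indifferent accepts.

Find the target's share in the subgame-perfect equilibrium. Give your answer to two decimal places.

369.75

Round 5 (the target proposes): rejection yields 0 for the acquirer; the target offers 0 and keeps 800.
Round 4 (the acquirer proposes): the target can get 800 next round, worth 0.65 × 800 = 520 now, so the acquirer offers 520, keeping 280.
Round 3 (the target proposes): the acquirer can get 280 next round, worth 0.95 × 280 = 266 now. The target offers 266 and keeps 800 − 266 = 534.
Round 2 (the acquirer proposes): the target can get 534 next round, worth 0.65 × 534 = 347.1 now; the acquirer offers that and keeps 452.9.
Round 1 (the target proposes): the acquirer can get 452.9 next round, worth 0.95 × 452.9 = 430.255 now. The target offers 430.255 and keeps 800 − 430.255 = 369.745.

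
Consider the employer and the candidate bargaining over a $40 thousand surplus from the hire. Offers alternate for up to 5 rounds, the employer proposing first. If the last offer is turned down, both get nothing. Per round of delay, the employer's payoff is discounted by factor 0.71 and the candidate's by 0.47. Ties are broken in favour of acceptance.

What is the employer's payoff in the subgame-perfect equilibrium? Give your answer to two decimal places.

Round 5 (the employer proposes): the candidate will accept anything ≥ 0, so the employer offers 0 and keeps 40.
Round 4 (the candidate proposes): the employer can get 40 next round, worth 0.71 × 40 = 28.4 now, so the candidate offers 28.4, keeping 11.6.
Round 3 (the employer proposes): the candidate can get 11.6 next round, worth 0.47 × 11.6 = 5.452 now. The employer offers 5.452 and keeps 40 − 5.452 = 34.548.
Round 2 (the candidate proposes): the employer can get 34.548 next round, worth 0.71 × 34.548 = 24.52908 now. The candidate offers 24.52908 and keeps 40 − 24.52908 = 15.47092.
Round 1 (the employer proposes): the candidate can get 15.47092 next round, worth 0.47 × 15.47092 = 7.2713324 now, so the employer offers 7.2713324, keeping 32.7286676.

32.73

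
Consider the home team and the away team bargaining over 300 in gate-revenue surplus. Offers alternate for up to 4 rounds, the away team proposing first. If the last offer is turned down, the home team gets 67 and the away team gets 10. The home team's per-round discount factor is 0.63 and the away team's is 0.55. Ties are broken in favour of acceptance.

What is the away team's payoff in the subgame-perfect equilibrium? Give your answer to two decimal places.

151.64

Round 4 (the home team proposes): the away team gets 10 if talks fail, so the home team offers 10 and keeps 290.
Round 3 (the away team proposes): the home team can get 290 next round, worth 0.63 × 290 = 182.7 now; the away team offers that and keeps 117.3.
Round 2 (the home team proposes): the away team can get 117.3 next round, worth 0.55 × 117.3 = 64.515 now; the home team offers that and keeps 235.485.
Round 1 (the away team proposes): the home team can get 235.485 next round, worth 0.63 × 235.485 = 148.35555 now, so the away team offers 148.35555, keeping 151.64445.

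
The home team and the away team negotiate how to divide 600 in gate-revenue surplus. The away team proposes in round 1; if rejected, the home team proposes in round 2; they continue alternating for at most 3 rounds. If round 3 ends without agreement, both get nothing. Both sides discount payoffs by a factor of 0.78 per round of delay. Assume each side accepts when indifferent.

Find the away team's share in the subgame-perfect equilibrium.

497.04

Round 3 (the away team proposes): the home team will accept anything ≥ 0, so the away team offers 0 and keeps 600.
Round 2 (the home team proposes): the away team can get 600 next round, worth 0.78 × 600 = 468 now, so the home team offers 468, keeping 132.
Round 1 (the away team proposes): the home team can get 132 next round, worth 0.78 × 132 = 102.96 now, so the away team offers 102.96, keeping 497.04.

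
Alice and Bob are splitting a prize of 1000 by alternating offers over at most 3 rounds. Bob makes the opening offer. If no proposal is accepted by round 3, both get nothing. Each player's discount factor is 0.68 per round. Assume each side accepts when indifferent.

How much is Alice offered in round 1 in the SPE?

217.6

Round 3 (Bob proposes): Alice will accept anything ≥ 0, so Bob offers 0 and keeps 1000.
Round 2 (Alice proposes): Bob can get 1000 next round, worth 0.68 × 1000 = 680 now. Alice offers 680 and keeps 1000 − 680 = 320.
Round 1 (Bob proposes): Alice can get 320 next round, worth 0.68 × 320 = 217.6 now. Bob offers 217.6 and keeps 1000 − 217.6 = 782.4.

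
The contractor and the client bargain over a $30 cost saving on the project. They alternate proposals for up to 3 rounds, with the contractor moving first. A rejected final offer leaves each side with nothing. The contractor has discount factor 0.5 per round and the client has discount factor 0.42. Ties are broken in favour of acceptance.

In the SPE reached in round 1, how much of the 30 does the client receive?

Round 3 (the contractor proposes): rejection yields 0 for the client; the contractor offers 0 and keeps 30.
Round 2 (the client proposes): the contractor can get 30 next round, worth 0.5 × 30 = 15 now. The client offers 15 and keeps 30 − 15 = 15.
Round 1 (the contractor proposes): the client can get 15 next round, worth 0.42 × 15 = 6.3 now; the contractor offers that and keeps 23.7.

6.3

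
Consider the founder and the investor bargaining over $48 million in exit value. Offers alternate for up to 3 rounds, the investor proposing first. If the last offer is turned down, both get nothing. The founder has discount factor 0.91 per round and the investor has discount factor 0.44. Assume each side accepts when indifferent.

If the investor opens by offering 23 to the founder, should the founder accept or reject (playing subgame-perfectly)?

Reject

Round 3 (the investor proposes): rejection yields 0 for the founder; the investor offers 0 and keeps 48.
Round 2 (the founder proposes): the investor can get 48 next round, worth 0.44 × 48 = 21.12 now. The founder offers 21.12 and keeps 48 − 21.12 = 26.88.
So by rejecting in round 1, the founder gets 26.88 next round, worth 0.91 × 26.88 = 24.4608 now.
Offer 23 < 24.4608, so the founder rejects.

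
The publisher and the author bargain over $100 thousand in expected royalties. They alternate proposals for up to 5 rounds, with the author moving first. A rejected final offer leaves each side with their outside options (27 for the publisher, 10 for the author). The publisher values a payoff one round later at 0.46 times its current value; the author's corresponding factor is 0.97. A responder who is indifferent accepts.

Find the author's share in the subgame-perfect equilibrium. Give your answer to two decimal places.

Round 5 (the author proposes): the publisher gets 27 if talks fail, so the author offers 27 and keeps 73.
Round 4 (the publisher proposes): the author can get 73 next round, worth 0.97 × 73 = 70.81 now. The publisher offers 70.81 and keeps 100 − 70.81 = 29.19.
Round 3 (the author proposes): the publisher can get 29.19 next round, worth 0.46 × 29.19 = 13.4274 now, so the author offers 13.4274, keeping 86.5726.
Round 2 (the publisher proposes): the author can get 86.5726 next round, worth 0.97 × 86.5726 = 83.975422 now. The publisher offers 83.975422 and keeps 100 − 83.975422 = 16.024578.
Round 1 (the author proposes): the publisher can get 16.024578 next round, worth 0.46 × 16.024578 = 7.37130588 now, so the author offers 7.37130588, keeping 92.62869412.

92.63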